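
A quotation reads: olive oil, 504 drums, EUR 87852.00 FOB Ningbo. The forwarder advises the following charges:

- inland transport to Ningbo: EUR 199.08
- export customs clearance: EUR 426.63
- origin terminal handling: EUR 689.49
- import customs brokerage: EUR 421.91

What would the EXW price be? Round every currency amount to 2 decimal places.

EXW price: EUR 86536.80

Not relevant to the conversion: brokerage — on the buyer under both terms; not part of either seller's price.
From FOB to EXW, the seller no longer bears: inland to port, export clearance, origin terminal.
EXW price = 87852.00 − 199.08 − 426.63 − 689.49 = 86536.80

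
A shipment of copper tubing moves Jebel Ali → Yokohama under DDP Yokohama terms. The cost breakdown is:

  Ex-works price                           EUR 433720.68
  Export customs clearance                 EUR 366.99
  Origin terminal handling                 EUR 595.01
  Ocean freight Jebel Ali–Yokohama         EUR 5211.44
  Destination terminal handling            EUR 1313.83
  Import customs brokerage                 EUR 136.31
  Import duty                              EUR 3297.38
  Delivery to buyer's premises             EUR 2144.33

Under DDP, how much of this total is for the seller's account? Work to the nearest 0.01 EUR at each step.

Seller's account: EUR 446785.97

DDP: the seller bears all costs including import duty.
Seller's account: goods 433720.68 + export clearance 366.99 + origin terminal 595.01 + freight 5211.44 + destination terminal 1313.83 + brokerage 136.31 + duty 3297.38 + delivery 2144.33 = 446785.97
Buyer's account: 0.00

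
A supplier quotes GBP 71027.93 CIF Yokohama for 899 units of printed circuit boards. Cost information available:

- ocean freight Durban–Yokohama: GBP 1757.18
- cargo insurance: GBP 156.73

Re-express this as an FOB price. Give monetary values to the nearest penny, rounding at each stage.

FOB price: GBP 69114.02

From CIF to FOB, the seller no longer bears: freight, insurance.
FOB price = 71027.93 − 1757.18 − 156.73 = 69114.02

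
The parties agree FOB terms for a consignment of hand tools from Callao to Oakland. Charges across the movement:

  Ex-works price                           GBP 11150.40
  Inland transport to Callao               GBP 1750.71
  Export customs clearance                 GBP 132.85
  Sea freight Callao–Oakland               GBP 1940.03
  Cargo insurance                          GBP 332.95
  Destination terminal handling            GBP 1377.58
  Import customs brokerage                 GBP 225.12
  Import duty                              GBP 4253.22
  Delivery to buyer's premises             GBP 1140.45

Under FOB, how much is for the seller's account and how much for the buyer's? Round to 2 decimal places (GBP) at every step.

Seller: GBP 13033.96; buyer: GBP 9269.35

FOB: the seller bears costs until goods are on board at the origin port; the buyer bears freight, insurance and all costs thereafter.
Seller's account: goods 11150.40 + inland to port 1750.71 + export clearance 132.85 = 13033.96
Buyer's account: freight 1940.03 + insurance 332.95 + destination terminal 1377.58 + brokerage 225.12 + duty 4253.22 + delivery 1140.45 = 9269.35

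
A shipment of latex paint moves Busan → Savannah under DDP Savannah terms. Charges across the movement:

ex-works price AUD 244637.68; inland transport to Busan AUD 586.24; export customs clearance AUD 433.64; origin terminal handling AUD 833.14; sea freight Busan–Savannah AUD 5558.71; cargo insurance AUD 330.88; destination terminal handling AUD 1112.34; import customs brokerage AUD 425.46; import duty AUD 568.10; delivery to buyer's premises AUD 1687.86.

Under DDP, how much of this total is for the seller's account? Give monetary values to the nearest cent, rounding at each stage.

DDP: the seller bears all costs including import duty.
Seller's account: goods 244637.68 + inland to port 586.24 + export clearance 433.64 + origin terminal 833.14 + freight 5558.71 + insurance 330.88 + destination terminal 1112.34 + brokerage 425.46 + duty 568.10 + delivery 1687.86 = 256174.05
Buyer's account: 0.00

Seller's account: AUD 256174.05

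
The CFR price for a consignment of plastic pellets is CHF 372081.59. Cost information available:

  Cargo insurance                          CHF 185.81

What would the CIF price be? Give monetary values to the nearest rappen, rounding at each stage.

From CFR to CIF, the seller additionally bears: insurance.
CIF price = 372081.59 + 185.81 = 372267.40

CIF price: CHF 372267.40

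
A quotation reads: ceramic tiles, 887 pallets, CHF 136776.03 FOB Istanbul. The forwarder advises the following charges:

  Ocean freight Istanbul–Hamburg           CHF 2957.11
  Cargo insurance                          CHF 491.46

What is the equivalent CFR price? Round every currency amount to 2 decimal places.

CFR price: CHF 139733.14

Not relevant to the conversion: insurance — on the buyer under both terms; not part of either seller's price.
From FOB to CFR, the seller additionally bears: freight.
CFR price = 136776.03 + 2957.11 = 139733.14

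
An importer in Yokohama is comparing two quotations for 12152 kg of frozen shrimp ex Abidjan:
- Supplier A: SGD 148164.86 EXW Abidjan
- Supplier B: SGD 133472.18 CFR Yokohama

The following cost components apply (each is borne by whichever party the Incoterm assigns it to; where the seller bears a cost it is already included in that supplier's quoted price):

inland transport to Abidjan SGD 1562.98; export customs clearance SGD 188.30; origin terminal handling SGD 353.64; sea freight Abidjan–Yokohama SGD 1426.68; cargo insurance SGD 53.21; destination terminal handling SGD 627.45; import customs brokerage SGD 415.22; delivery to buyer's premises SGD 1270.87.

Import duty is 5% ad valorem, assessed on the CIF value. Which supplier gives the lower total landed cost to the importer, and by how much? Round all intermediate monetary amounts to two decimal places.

Supplier A (EXW):
CIF value = EXW price + inland to port + export clearance + origin terminal + freight + insurance = 148164.86 + 1562.98 + 188.30 + 353.64 + 1426.68 + 53.21 = 151749.67
Import duty = 151749.67 × 5% = 7587.48
Buyer bears (A): 1562.98 + 188.30 + 353.64 + 1426.68 + 53.21 + 627.45 + 415.22 + 1270.87 = 5898.35
Landed cost (A) = invoice 148164.86 + 5898.35 + duty 7587.48 = 161650.69
Supplier B (CFR):
CIF value = CFR price + insurance = 133472.18 + 53.21 = 133525.39
Import duty = 133525.39 × 5% = 6676.27
Buyer bears (B): 53.21 + 627.45 + 415.22 + 1270.87 = 2366.75
Landed cost (B) = invoice 133472.18 + 2366.75 + duty 6676.27 = 142515.20
Difference = |161650.69 − 142515.20| = 19135.49

Supplier B is cheaper by SGD 19135.49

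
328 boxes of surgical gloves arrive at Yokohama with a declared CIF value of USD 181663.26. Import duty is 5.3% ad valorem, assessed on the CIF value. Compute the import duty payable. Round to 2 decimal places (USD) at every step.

Import duty = 181663.26 × 5.3% = 9628.15

Import duty: USD 9628.15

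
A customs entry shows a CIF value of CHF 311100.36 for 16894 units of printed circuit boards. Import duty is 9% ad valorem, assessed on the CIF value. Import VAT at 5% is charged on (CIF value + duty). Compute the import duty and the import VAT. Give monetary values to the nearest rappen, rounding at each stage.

Import duty: CHF 27999.03; import VAT: CHF 16954.97

Import duty = 311100.36 × 9% = 27999.03
VAT base = CIF + duty = 311100.36 + 27999.03 = 339099.39
Import VAT = 339099.39 × 5% = 16954.97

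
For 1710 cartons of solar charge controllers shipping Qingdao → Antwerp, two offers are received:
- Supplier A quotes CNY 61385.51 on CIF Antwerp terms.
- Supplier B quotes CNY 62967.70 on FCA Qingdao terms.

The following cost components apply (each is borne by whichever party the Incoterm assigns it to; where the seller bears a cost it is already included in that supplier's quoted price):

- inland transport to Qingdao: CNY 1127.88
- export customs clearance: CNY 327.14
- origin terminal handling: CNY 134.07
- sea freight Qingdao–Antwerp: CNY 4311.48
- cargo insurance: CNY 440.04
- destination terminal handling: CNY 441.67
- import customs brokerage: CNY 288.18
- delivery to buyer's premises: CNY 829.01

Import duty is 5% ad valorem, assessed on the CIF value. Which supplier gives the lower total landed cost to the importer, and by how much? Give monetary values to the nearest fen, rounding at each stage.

Supplier A (CIF):
The CIF price already equals the CIF value: 61385.51
Import duty = 61385.51 × 5% = 3069.28
Buyer bears (A): 441.67 + 288.18 + 829.01 = 1558.86
Landed cost (A) = invoice 61385.51 + 1558.86 + duty 3069.28 = 66013.65
Supplier B (FCA):
CIF value = FCA price + origin terminal + freight + insurance = 62967.70 + 134.07 + 4311.48 + 440.04 = 67853.29
Import duty = 67853.29 × 5% = 3392.66
Buyer bears (B): 134.07 + 4311.48 + 440.04 + 441.67 + 288.18 + 829.01 = 6444.45
Landed cost (B) = invoice 62967.70 + 6444.45 + duty 3392.66 = 72804.81
Difference = |66013.65 − 72804.81| = 6791.16

Supplier A is cheaper by CNY 6791.16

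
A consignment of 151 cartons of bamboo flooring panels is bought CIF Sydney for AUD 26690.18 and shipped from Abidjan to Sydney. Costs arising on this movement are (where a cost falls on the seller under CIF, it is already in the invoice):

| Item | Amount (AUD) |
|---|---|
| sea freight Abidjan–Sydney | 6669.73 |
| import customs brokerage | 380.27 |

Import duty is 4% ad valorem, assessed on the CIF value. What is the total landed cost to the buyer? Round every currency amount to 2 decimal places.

CIF: the seller pays costs through ocean freight and marine insurance to the destination port.
Already in the invoice (seller's account under CIF): freight — exclude.
The CIF price already equals the CIF value: 26690.18
Import duty = 26690.18 × 4% = 1067.61
Buyer bears: brokerage 380.27 + duty 1067.61 = 1447.88
Landed cost = invoice 26690.18 + 1447.88 = 28138.06

Total landed cost: AUD 28138.06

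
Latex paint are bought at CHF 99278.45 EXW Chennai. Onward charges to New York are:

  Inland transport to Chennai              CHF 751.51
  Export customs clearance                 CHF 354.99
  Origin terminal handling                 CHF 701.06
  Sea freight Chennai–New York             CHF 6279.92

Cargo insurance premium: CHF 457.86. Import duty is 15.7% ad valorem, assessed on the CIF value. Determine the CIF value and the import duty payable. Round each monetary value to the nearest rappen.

CIF = EXW price + pre-shipment costs + freight + insurance
CIF = 99278.45 + 751.51 + 354.99 + 701.06 + 6279.92 + 457.86 = 107823.79
Import duty = 107823.79 × 15.7% = 16928.34

CIF value: CHF 107823.79; import duty: CHF 16928.34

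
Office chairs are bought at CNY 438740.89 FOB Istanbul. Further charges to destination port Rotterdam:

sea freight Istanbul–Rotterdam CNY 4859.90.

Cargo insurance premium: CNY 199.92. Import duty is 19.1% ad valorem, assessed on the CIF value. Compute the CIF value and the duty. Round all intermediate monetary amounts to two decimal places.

CIF = FOB price + freight + insurance
CIF = 438740.89 + 4859.90 + 199.92 = 443800.71
Import duty = 443800.71 × 19.1% = 84765.94

CIF value: CNY 443800.71; import duty: CNY 84765.94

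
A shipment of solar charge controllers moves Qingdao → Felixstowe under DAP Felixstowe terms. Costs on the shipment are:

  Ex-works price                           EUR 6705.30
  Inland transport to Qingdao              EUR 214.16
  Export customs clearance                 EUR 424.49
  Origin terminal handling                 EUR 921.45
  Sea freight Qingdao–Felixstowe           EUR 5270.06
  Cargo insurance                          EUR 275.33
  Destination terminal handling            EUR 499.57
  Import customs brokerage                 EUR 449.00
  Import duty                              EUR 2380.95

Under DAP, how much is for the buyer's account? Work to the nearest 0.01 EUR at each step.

DAP: the seller bears all costs to the named destination except import duty and clearance.
Seller's account: goods 6705.30 + inland to port 214.16 + export clearance 424.49 + origin terminal 921.45 + freight 5270.06 + insurance 275.33 + destination terminal 499.57 = 14310.36
Buyer's account: brokerage 449.00 + duty 2380.95 = 2829.95

Buyer's account: EUR 2829.95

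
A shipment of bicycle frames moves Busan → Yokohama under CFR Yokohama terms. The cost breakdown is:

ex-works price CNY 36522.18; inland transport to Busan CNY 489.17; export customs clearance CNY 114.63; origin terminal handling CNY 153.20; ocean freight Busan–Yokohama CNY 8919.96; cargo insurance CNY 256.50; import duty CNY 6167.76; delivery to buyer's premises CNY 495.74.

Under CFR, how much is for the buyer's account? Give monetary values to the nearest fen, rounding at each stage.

CFR: the seller pays costs through ocean freight to the destination port, but not insurance.
Seller's account: goods 36522.18 + inland to port 489.17 + export clearance 114.63 + origin terminal 153.20 + freight 8919.96 = 46199.14
Buyer's account: insurance 256.50 + duty 6167.76 + delivery 495.74 = 6920.00

Buyer's account: CNY 6920.00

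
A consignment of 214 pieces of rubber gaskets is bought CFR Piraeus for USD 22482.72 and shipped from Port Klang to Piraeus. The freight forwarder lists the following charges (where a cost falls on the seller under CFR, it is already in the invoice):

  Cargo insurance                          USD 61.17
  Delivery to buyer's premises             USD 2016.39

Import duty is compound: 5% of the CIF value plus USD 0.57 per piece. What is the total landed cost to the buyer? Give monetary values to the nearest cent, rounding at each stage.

CFR: the seller pays costs through ocean freight to the destination port, but not insurance.
CIF value = CFR price + insurance = 22482.72 + 61.17 = 22543.89
Ad valorem component: 22543.89 × 5% = 1127.19
Specific component: 214 × 0.57 = 121.98
Import duty = 1127.19 + 121.98 = 1249.17
Buyer bears: insurance 61.17 + delivery 2016.39 + duty 1249.17 = 3326.73
Landed cost = invoice 22482.72 + 3326.73 = 25809.45

Total landed cost: USD 25809.45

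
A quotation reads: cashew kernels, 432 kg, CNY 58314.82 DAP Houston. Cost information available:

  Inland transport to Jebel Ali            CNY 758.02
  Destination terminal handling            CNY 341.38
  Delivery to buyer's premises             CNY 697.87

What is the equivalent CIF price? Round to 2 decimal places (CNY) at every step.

CIF price: CNY 57275.57

Not relevant to the conversion: inland to port — on the seller under both DAP and CIF; already in the DAP price and stays in the CIF price.
From DAP to CIF, the seller no longer bears: destination terminal, delivery.
CIF price = 58314.82 − 341.38 − 697.87 = 57275.57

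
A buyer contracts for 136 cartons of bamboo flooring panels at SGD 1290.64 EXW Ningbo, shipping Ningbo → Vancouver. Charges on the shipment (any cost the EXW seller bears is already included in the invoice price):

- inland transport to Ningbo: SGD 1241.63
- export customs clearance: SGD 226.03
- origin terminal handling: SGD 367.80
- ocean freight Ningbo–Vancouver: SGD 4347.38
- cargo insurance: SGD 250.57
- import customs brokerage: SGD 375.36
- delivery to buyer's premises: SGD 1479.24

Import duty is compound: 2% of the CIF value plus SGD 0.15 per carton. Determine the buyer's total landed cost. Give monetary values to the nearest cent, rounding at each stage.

EXW: the seller makes goods available at their premises; the buyer bears all onward costs.
CIF value = EXW price + inland to port + export clearance + origin terminal + freight + insurance = 1290.64 + 1241.63 + 226.03 + 367.80 + 4347.38 + 250.57 = 7724.05
Ad valorem component: 7724.05 × 2% = 154.48
Specific component: 136 × 0.15 = 20.40
Import duty = 154.48 + 20.40 = 174.88
Buyer bears: inland to port 1241.63 + export clearance 226.03 + origin terminal 367.80 + freight 4347.38 + insurance 250.57 + brokerage 375.36 + delivery 1479.24 + duty 174.88 = 8462.89
Landed cost = invoice 1290.64 + 8462.89 = 9753.53

Total landed cost: SGD 9753.53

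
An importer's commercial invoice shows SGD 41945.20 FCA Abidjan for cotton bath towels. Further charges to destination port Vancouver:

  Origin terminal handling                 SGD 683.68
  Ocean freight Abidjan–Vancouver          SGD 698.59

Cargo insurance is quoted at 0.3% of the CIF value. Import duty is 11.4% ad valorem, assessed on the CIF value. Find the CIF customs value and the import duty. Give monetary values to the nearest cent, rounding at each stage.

Let C be the CIF value. C = FCA price + pre-shipment costs + freight + 0.3% × C
C − 0.3% × C = 41945.20 + 683.68 + 698.59
0.997 × C = 43327.47
C = 43327.47 / 0.997 = 43457.84
Insurance premium = 0.3% × 43457.84 = 130.37
Import duty = 43457.84 × 11.4% = 4954.19

CIF value: SGD 43457.84; import duty: SGD 4954.19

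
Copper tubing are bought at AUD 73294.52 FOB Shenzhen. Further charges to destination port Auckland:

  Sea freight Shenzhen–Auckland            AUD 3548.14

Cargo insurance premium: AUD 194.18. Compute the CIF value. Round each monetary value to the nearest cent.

CIF = FOB price + freight + insurance
CIF = 73294.52 + 3548.14 + 194.18 = 77036.84

CIF value: AUD 77036.84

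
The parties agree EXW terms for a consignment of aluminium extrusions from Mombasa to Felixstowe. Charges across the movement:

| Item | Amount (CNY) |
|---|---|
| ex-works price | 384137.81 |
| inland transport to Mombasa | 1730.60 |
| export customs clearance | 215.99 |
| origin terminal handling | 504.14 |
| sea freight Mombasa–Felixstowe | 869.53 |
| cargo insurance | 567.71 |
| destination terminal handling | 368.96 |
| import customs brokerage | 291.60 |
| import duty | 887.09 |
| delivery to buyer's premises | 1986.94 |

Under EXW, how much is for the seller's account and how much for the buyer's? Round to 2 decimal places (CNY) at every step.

EXW: the seller makes goods available at their premises; the buyer bears all onward costs.
Seller's account: goods 384137.81 = 384137.81
Buyer's account: inland to port 1730.60 + export clearance 215.99 + origin terminal 504.14 + freight 869.53 + insurance 567.71 + destination terminal 368.96 + brokerage 291.60 + duty 887.09 + delivery 1986.94 = 7422.56

Seller: CNY 384137.81; buyer: CNY 7422.56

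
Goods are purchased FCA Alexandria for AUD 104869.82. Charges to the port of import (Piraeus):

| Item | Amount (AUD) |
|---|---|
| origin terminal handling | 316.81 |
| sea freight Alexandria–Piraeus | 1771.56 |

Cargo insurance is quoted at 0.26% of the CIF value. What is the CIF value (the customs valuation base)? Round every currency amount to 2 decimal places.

CIF value: AUD 107237.01

Let C be the CIF value. C = FCA price + pre-shipment costs + freight + 0.26% × C
C − 0.26% × C = 104869.82 + 316.81 + 1771.56
0.9974 × C = 106958.19
C = 106958.19 / 0.9974 = 107237.01
Insurance premium = 0.26% × 107237.01 = 278.82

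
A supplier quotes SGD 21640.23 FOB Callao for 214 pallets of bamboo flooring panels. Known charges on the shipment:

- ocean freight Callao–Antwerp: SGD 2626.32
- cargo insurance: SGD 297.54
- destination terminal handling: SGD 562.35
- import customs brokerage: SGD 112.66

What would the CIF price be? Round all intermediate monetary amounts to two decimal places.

Not relevant to the conversion: brokerage, destination terminal — on the buyer under both terms; not part of either seller's price.
From FOB to CIF, the seller additionally bears: freight, insurance.
CIF price = 21640.23 + 2626.32 + 297.54 = 24564.09

CIF price: SGD 24564.09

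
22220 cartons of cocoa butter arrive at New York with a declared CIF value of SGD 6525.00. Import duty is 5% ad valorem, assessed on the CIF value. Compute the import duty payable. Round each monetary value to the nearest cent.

Import duty: SGD 326.25

Import duty = 6525.00 × 5% = 326.25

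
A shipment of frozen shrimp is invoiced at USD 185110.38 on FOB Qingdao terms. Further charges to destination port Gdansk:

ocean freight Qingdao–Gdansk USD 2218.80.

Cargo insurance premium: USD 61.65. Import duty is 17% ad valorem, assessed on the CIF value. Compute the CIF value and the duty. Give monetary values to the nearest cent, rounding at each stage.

CIF = FOB price + freight + insurance
CIF = 185110.38 + 2218.80 + 61.65 = 187390.83
Import duty = 187390.83 × 17% = 31856.44

CIF value: USD 187390.83; import duty: USD 31856.44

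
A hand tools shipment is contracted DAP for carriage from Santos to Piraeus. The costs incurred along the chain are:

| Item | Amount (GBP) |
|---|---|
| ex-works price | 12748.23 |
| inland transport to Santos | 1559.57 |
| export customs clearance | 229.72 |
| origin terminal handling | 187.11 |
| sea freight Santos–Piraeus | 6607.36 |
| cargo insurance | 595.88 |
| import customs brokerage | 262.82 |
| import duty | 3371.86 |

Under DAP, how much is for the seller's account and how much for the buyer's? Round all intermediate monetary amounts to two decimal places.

DAP: the seller bears all costs to the named destination except import duty and clearance.
Seller's account: goods 12748.23 + inland to port 1559.57 + export clearance 229.72 + origin terminal 187.11 + freight 6607.36 + insurance 595.88 = 21927.87
Buyer's account: brokerage 262.82 + duty 3371.86 = 3634.68

Seller: GBP 21927.87; buyer: GBP 3634.68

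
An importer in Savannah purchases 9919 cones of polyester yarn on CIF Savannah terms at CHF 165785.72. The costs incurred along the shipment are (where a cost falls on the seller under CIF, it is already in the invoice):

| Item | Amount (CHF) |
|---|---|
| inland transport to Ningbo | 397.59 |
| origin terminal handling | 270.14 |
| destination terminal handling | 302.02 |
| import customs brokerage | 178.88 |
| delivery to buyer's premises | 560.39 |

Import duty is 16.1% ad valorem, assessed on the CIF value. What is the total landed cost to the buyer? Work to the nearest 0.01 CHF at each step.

CIF: the seller pays costs through ocean freight and marine insurance to the destination port.
Already in the invoice (seller's account under CIF): inland to port, origin terminal — exclude.
The CIF price already equals the CIF value: 165785.72
Import duty = 165785.72 × 16.1% = 26691.50
Buyer bears: destination terminal 302.02 + brokerage 178.88 + delivery 560.39 + duty 26691.50 = 27732.79
Landed cost = invoice 165785.72 + 27732.79 = 193518.51

Total landed cost: CHF 193518.51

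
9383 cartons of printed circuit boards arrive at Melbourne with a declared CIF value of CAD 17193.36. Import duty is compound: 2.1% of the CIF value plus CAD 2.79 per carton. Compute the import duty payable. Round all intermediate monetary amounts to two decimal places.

Ad valorem component: 17193.36 × 2.1% = 361.06
Specific component: 9383 × 2.79 = 26178.57
Import duty = 361.06 + 26178.57 = 26539.63

Import duty: CAD 26539.63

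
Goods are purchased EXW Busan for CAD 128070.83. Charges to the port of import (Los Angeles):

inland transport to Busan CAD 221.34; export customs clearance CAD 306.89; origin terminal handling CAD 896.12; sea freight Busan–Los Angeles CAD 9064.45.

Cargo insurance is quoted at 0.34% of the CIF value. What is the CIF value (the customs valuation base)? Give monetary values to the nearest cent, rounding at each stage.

CIF value: CAD 139032.34

Let C be the CIF value. C = EXW price + pre-shipment costs + freight + 0.34% × C
C − 0.34% × C = 128070.83 + 221.34 + 306.89 + 896.12 + 9064.45
0.9966 × C = 138559.63
C = 138559.63 / 0.9966 = 139032.34
Insurance premium = 0.34% × 139032.34 = 472.71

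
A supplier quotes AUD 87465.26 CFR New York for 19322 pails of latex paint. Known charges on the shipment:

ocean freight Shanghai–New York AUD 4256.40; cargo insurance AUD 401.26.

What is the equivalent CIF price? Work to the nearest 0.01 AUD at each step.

Not relevant to the conversion: freight — on the seller under both CFR and CIF; already in the CFR price and stays in the CIF price.
From CFR to CIF, the seller additionally bears: insurance.
CIF price = 87465.26 + 401.26 = 87866.52

CIF price: AUD 87866.52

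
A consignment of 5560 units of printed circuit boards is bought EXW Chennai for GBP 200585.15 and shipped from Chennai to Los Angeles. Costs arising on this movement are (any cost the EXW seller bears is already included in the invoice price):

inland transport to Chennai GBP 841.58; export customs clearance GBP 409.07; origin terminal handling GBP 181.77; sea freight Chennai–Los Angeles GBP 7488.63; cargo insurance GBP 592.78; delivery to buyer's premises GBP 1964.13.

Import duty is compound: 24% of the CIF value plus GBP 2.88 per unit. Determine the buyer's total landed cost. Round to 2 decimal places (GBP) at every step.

Total landed cost: GBP 278499.67

EXW: the seller makes goods available at their premises; the buyer bears all onward costs.
CIF value = EXW price + inland to port + export clearance + origin terminal + freight + insurance = 200585.15 + 841.58 + 409.07 + 181.77 + 7488.63 + 592.78 = 210098.98
Ad valorem component: 210098.98 × 24% = 50423.76
Specific component: 5560 × 2.88 = 16012.80
Import duty = 50423.76 + 16012.80 = 66436.56
Buyer bears: inland to port 841.58 + export clearance 409.07 + origin terminal 181.77 + freight 7488.63 + insurance 592.78 + delivery 1964.13 + duty 66436.56 = 77914.52
Landed cost = invoice 200585.15 + 77914.52 = 278499.67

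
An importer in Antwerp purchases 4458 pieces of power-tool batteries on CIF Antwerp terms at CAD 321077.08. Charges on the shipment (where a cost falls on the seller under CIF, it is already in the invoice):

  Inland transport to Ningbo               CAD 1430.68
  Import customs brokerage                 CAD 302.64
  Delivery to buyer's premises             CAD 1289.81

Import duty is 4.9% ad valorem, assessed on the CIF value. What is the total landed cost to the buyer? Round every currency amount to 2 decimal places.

Total landed cost: CAD 338402.31

CIF: the seller pays costs through ocean freight and marine insurance to the destination port.
Already in the invoice (seller's account under CIF): inland to port — exclude.
The CIF price already equals the CIF value: 321077.08
Import duty = 321077.08 × 4.9% = 15732.78
Buyer bears: brokerage 302.64 + delivery 1289.81 + duty 15732.78 = 17325.23
Landed cost = invoice 321077.08 + 17325.23 = 338402.31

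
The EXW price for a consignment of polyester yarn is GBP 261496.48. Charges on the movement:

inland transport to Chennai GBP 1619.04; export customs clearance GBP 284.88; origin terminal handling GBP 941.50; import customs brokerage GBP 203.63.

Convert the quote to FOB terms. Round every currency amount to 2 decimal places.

Not relevant to the conversion: brokerage — on the buyer under both terms; not part of either seller's price.
From EXW to FOB, the seller additionally bears: inland to port, export clearance, origin terminal.
FOB price = 261496.48 + 1619.04 + 284.88 + 941.50 = 264341.90

FOB price: GBP 264341.90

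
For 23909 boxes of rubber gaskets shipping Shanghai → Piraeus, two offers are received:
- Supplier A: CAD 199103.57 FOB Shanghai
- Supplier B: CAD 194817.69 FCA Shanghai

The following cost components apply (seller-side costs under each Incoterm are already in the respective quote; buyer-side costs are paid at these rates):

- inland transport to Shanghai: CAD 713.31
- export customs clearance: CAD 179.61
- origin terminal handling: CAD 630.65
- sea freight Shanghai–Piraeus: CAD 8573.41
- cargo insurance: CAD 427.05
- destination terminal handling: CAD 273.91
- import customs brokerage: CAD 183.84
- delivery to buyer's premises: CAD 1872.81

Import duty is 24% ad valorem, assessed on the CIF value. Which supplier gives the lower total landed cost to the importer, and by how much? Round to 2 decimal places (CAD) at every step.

Supplier B is cheaper by CAD 4532.49

Supplier A (FOB):
CIF value = FOB price + freight + insurance = 199103.57 + 8573.41 + 427.05 = 208104.03
Import duty = 208104.03 × 24% = 49944.97
Buyer bears (A): 8573.41 + 427.05 + 273.91 + 183.84 + 1872.81 = 11331.02
Landed cost (A) = invoice 199103.57 + 11331.02 + duty 49944.97 = 260379.56
Supplier B (FCA):
CIF value = FCA price + origin terminal + freight + insurance = 194817.69 + 630.65 + 8573.41 + 427.05 = 204448.80
Import duty = 204448.80 × 24% = 49067.71
Buyer bears (B): 630.65 + 8573.41 + 427.05 + 273.91 + 183.84 + 1872.81 = 11961.67
Landed cost (B) = invoice 194817.69 + 11961.67 + duty 49067.71 = 255847.07
Difference = |260379.56 − 255847.07| = 4532.49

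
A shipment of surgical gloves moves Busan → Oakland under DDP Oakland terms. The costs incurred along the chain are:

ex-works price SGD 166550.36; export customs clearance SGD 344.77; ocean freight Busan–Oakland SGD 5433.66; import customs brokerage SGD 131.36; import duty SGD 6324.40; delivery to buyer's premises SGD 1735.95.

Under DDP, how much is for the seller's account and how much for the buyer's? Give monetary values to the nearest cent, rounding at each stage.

DDP: the seller bears all costs including import duty.
Seller's account: goods 166550.36 + export clearance 344.77 + freight 5433.66 + brokerage 131.36 + duty 6324.40 + delivery 1735.95 = 180520.50
Buyer's account: 0.00

Seller: SGD 180520.50; buyer: SGD 0.00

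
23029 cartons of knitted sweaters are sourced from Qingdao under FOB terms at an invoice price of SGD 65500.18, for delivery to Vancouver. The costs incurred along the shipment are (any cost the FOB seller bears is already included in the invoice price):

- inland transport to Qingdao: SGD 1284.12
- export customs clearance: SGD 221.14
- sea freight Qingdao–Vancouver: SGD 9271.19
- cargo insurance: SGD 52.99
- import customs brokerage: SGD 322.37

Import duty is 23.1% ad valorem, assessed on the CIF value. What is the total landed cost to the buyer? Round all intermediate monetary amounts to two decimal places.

Total landed cost: SGD 92431.16

FOB: the seller bears costs until goods are on board at the origin port; the buyer bears freight, insurance and all costs thereafter.
Already in the invoice (seller's account under FOB): inland to port, export clearance — exclude.
CIF value = FOB price + freight + insurance = 65500.18 + 9271.19 + 52.99 = 74824.36
Import duty = 74824.36 × 23.1% = 17284.43
Buyer bears: freight 9271.19 + insurance 52.99 + brokerage 322.37 + duty 17284.43 = 26930.98
Landed cost = invoice 65500.18 + 26930.98 = 92431.16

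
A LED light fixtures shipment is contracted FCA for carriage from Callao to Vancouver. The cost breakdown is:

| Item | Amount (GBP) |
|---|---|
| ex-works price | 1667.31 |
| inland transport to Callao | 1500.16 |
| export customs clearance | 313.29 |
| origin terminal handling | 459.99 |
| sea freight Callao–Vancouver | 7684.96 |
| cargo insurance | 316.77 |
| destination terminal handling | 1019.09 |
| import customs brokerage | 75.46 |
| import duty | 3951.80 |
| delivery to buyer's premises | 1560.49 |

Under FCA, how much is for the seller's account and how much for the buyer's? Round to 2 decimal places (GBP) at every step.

Seller: GBP 3480.76; buyer: GBP 15068.56

FCA: the seller delivers export-cleared goods to the carrier; the buyer bears costs from that point.
Seller's account: goods 1667.31 + inland to port 1500.16 + export clearance 313.29 = 3480.76
Buyer's account: origin terminal 459.99 + freight 7684.96 + insurance 316.77 + destination terminal 1019.09 + brokerage 75.46 + duty 3951.80 + delivery 1560.49 = 15068.56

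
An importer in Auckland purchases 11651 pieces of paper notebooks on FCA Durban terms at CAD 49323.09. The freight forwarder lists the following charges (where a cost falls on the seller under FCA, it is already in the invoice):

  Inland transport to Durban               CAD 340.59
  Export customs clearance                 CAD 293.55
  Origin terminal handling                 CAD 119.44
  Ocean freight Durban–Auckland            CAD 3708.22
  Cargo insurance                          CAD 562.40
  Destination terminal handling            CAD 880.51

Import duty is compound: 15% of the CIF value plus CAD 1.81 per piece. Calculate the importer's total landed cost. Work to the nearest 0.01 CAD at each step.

Total landed cost: CAD 83738.94

FCA: the seller delivers export-cleared goods to the carrier; the buyer bears costs from that point.
Already in the invoice (seller's account under FCA): inland to port, export clearance — exclude.
CIF value = FCA price + origin terminal + freight + insurance = 49323.09 + 119.44 + 3708.22 + 562.40 = 53713.15
Ad valorem component: 53713.15 × 15% = 8056.97
Specific component: 11651 × 1.81 = 21088.31
Import duty = 8056.97 + 21088.31 = 29145.28
Buyer bears: origin terminal 119.44 + freight 3708.22 + insurance 562.40 + destination terminal 880.51 + duty 29145.28 = 34415.85
Landed cost = invoice 49323.09 + 34415.85 = 83738.94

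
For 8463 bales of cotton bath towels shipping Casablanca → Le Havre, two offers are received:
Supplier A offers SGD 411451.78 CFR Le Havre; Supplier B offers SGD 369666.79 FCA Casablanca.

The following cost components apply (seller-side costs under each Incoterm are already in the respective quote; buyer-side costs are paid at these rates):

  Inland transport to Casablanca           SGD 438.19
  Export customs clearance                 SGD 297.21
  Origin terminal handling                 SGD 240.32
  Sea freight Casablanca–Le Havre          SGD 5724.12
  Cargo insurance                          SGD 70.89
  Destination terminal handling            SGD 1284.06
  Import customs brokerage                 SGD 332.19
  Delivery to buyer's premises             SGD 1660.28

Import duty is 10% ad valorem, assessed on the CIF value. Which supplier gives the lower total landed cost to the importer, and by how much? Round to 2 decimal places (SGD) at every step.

Supplier A (CFR):
CIF value = CFR price + insurance = 411451.78 + 70.89 = 411522.67
Import duty = 411522.67 × 10% = 41152.27
Buyer bears (A): 70.89 + 1284.06 + 332.19 + 1660.28 = 3347.42
Landed cost (A) = invoice 411451.78 + 3347.42 + duty 41152.27 = 455951.47
Supplier B (FCA):
CIF value = FCA price + origin terminal + freight + insurance = 369666.79 + 240.32 + 5724.12 + 70.89 = 375702.12
Import duty = 375702.12 × 10% = 37570.21
Buyer bears (B): 240.32 + 5724.12 + 70.89 + 1284.06 + 332.19 + 1660.28 = 9311.86
Landed cost (B) = invoice 369666.79 + 9311.86 + duty 37570.21 = 416548.86
Difference = |455951.47 − 416548.86| = 39402.61

Supplier B is cheaper by SGD 39402.61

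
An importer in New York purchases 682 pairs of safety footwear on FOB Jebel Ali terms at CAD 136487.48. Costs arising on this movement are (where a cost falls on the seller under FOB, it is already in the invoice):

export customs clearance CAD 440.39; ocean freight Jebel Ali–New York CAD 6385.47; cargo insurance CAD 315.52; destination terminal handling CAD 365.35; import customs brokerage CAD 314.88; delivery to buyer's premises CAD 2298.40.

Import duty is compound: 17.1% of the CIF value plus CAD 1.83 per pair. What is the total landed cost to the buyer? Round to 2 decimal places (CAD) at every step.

Total landed cost: CAD 171900.39

FOB: the seller bears costs until goods are on board at the origin port; the buyer bears freight, insurance and all costs thereafter.
Already in the invoice (seller's account under FOB): export clearance — exclude.
CIF value = FOB price + freight + insurance = 136487.48 + 6385.47 + 315.52 = 143188.47
Ad valorem component: 143188.47 × 17.1% = 24485.23
Specific component: 682 × 1.83 = 1248.06
Import duty = 24485.23 + 1248.06 = 25733.29
Buyer bears: freight 6385.47 + insurance 315.52 + destination terminal 365.35 + brokerage 314.88 + delivery 2298.40 + duty 25733.29 = 35412.91
Landed cost = invoice 136487.48 + 35412.91 = 171900.39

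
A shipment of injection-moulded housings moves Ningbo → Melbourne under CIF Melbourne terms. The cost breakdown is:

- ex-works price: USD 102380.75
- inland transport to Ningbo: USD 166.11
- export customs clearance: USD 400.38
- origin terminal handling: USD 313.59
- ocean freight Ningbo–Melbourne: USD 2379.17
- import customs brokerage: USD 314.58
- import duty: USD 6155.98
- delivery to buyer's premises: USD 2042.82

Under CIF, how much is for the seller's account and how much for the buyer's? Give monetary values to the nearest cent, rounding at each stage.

CIF: the seller pays costs through ocean freight and marine insurance to the destination port.
Seller's account: goods 102380.75 + inland to port 166.11 + export clearance 400.38 + origin terminal 313.59 + freight 2379.17 = 105640.00
Buyer's account: brokerage 314.58 + duty 6155.98 + delivery 2042.82 = 8513.38

Seller: USD 105640.00; buyer: USD 8513.38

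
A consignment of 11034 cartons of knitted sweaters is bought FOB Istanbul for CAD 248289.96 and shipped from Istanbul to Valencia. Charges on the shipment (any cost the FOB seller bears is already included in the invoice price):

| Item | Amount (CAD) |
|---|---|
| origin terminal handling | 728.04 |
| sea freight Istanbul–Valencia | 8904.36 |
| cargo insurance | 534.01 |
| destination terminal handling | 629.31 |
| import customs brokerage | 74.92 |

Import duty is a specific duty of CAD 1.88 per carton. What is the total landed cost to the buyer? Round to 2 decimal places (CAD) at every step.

Total landed cost: CAD 279176.48

FOB: the seller bears costs until goods are on board at the origin port; the buyer bears freight, insurance and all costs thereafter.
Already in the invoice (seller's account under FOB): origin terminal — exclude.
CIF value = FOB price + freight + insurance = 248289.96 + 8904.36 + 534.01 = 257728.33
Import duty = 11034 × 1.88 = 20743.92
Buyer bears: freight 8904.36 + insurance 534.01 + destination terminal 629.31 + brokerage 74.92 + duty 20743.92 = 30886.52
Landed cost = invoice 248289.96 + 30886.52 = 279176.48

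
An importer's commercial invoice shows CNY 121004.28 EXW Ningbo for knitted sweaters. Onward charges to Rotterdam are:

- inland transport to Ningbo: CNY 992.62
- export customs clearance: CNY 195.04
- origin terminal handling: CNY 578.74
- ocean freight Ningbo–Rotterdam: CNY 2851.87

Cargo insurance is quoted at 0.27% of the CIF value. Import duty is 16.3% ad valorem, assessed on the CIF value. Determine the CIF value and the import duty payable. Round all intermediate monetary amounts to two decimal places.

CIF value: CNY 125962.65; import duty: CNY 20531.91

Let C be the CIF value. C = EXW price + pre-shipment costs + freight + 0.27% × C
C − 0.27% × C = 121004.28 + 992.62 + 195.04 + 578.74 + 2851.87
0.9973 × C = 125622.55
C = 125622.55 / 0.9973 = 125962.65
Insurance premium = 0.27% × 125962.65 = 340.10
Import duty = 125962.65 × 16.3% = 20531.91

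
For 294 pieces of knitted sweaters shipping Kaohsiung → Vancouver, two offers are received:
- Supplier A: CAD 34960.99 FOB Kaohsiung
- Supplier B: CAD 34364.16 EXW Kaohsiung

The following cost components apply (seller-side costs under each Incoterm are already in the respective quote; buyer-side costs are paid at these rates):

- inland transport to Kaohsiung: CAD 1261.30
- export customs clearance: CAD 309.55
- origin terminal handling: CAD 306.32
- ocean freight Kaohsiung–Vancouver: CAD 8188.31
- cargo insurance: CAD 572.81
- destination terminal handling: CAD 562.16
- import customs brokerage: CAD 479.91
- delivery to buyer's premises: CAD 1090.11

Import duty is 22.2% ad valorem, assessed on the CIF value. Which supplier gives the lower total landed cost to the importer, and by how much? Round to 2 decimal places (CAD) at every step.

Supplier A (FOB):
CIF value = FOB price + freight + insurance = 34960.99 + 8188.31 + 572.81 = 43722.11
Import duty = 43722.11 × 22.2% = 9706.31
Buyer bears (A): 8188.31 + 572.81 + 562.16 + 479.91 + 1090.11 = 10893.30
Landed cost (A) = invoice 34960.99 + 10893.30 + duty 9706.31 = 55560.60
Supplier B (EXW):
CIF value = EXW price + inland to port + export clearance + origin terminal + freight + insurance = 34364.16 + 1261.30 + 309.55 + 306.32 + 8188.31 + 572.81 = 45002.45
Import duty = 45002.45 × 22.2% = 9990.54
Buyer bears (B): 1261.30 + 309.55 + 306.32 + 8188.31 + 572.81 + 562.16 + 479.91 + 1090.11 = 12770.47
Landed cost (B) = invoice 34364.16 + 12770.47 + duty 9990.54 = 57125.17
Difference = |55560.60 − 57125.17| = 1564.57

Supplier A is cheaper by CAD 1564.57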